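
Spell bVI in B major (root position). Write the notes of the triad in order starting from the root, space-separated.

G B D

bVI is built on the lowered scale degree 6. In B major degree 6 is G#; lowered it becomes G. In B minor the chord on G is G–B–D.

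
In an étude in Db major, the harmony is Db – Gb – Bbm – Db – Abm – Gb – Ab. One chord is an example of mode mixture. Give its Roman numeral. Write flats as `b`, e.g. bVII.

v

The diatonic triads in Db major are Db, Ebm, Fm, Gb, Ab, Bbm, Cdim. Db, Gb, Bbm and Ab all belong to that set. But Abm (Ab–Cb–Eb) is foreign: the diatonic V on degree 5 is Ab, whereas Abm comes from Db minor. It is labeled v.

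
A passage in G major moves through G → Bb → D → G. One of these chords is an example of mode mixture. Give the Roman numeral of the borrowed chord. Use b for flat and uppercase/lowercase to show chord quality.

The diatonic triads in G major are G, Am, Bm, C, D, Em, F#dim. Of the given chords, G and D are diatonic. Bb (Bb–D–F) doesn't fit — on degree 3 G major would have Bm (iii). Bb is the degree-3 chord of G minor, so it is the borrowed bIII.

bIII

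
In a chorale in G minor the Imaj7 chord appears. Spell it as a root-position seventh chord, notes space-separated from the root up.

G B D F#

The root, G, is scale degree 1 — the same note in G minor and G major; only the chord quality changes. Stacking thirds in G major on G gives G–B–D–F#.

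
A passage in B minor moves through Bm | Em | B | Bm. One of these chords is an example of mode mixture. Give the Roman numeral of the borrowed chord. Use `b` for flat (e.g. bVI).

The diatonic triads in B minor (with V from harmonic minor) are Bm, C#dim, D, Em, F#, G, A. Bm and Em are both diatonic. B (B–D#–F#) doesn't fit — on degree 1 B minor would have Bm (i). B is the degree-1 chord of B major, so it is the borrowed I.

I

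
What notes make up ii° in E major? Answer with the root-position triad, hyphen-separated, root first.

F#-A-C

The root, F#, is scale degree 2 — the same note in E major and E minor; only the chord quality changes. Building the diminished chord from the parallel minor on F#: F#–A–C.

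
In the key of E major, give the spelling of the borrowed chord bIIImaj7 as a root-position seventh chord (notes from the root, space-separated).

G B D F#

The root of bIIImaj7 is the lowered 3rd degree: G# becomes G. Building the major-seventh chord from the parallel minor on G: G–B–D–F#.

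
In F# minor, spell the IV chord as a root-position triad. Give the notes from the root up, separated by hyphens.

IV is built on scale degree 4, which is B in both F# minor and its parallel. In F# major the chord on B is B–D#–F#.

B-D#-F#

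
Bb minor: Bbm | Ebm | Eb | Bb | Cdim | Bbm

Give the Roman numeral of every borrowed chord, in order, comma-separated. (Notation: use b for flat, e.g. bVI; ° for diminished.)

The diatonic triads in Bb minor (with V from harmonic minor) are Bbm, Cdim, Db, Ebm, F, Gb, Ab. Bbm, Ebm and Cdim all belong to that set. Eb (Eb–G–Bb) doesn't fit — on degree 4 Bb minor would have Ebm (iv). Eb is the degree-4 chord of Bb major, so it is the borrowed IV. But Bb (Bb–D–F) is foreign: the diatonic i on degree 1 is Bbm, whereas Bb comes from Bb major. It is labeled I.

IV, I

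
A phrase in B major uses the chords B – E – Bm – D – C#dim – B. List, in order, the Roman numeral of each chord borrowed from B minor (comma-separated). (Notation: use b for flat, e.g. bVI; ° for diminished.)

B major has the diatonic set B, C#m, D#m, E, F#, G#m, A#dim. B and E are both diatonic. Bm (B–D–F#) doesn't fit — on degree 1 B major would have B (I). Bm is the degree-1 chord of B minor, so it is the borrowed i. D (D–F#–A) doesn't fit — on degree 3 B major would have D#m (iii). D is the degree-3 chord of B minor, so it is the borrowed bIII. C#dim (C#–E–G) doesn't fit — on degree 2 B major would have C#m (ii). C#dim is the degree-2 chord of B minor, so it is the borrowed ii°.

i, bIII, ii°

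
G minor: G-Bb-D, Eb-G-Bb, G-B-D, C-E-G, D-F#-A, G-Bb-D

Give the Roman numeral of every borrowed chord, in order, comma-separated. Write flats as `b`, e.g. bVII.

G minor has the diatonic set Gm, Adim, Bb, Cm, D, Eb, F (with V from harmonic minor). G–Bb–D = Gm, Eb–G–Bb = Eb and D–F#–A = D are all diatonic. G–B–D is not: scale degree 1 in G minor carries Gm (i). In G major the chord on that degree is G, so here it functions as I, borrowed from the parallel major. But C–E–G is foreign: the diatonic iv on degree 4 is Cm, whereas C comes from G major. It is labeled IV.

I, IV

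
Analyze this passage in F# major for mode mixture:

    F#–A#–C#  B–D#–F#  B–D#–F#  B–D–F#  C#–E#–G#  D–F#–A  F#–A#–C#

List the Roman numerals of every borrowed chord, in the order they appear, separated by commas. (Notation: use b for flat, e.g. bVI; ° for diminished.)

The diatonic triads in F# major are F#, G#m, A#m, B, C#, D#m, E#dim. Of the given chords, F#–A#–C# = F#, B–D#–F# = B and C#–E#–G# = C# are diatonic. B–D–F# doesn't fit — on degree 4 F# major would have B (IV). Bm is the degree-4 chord of F# minor, so it is the borrowed iv. D–F#–A is not: scale degree 6 in F# major carries D#m (vi). In F# minor the chord on that degree is D, so here it functions as bVI, borrowed from the parallel minor.

iv, bVI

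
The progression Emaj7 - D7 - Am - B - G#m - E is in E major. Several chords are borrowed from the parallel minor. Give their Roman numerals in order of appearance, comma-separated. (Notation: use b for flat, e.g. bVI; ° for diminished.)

bVII7, iv

In E major the diatonic chords are E, F#m, G#m, A, B, C#m, D#dim. Emaj7, B, G#m and E are all diatonic. D7 (D–F#–A–C) doesn't fit — on degree 7 E major would have D#dim (vii°). D7 is the degree-7 chord of E minor, so it is the borrowed bVII7. Am (A–C–E) is not: scale degree 4 in E major carries A (IV). In E minor the chord on that degree is Am, so here it functions as iv, borrowed from the parallel minor.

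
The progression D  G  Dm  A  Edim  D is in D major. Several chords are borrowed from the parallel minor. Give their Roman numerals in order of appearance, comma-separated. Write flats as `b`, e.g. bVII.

i, ii°

D major has the diatonic set D, Em, F#m, G, A, Bm, C#dim. Of the given chords, D, G and A are diatonic. But Dm (D–F–A) is foreign: the diatonic I on degree 1 is D, whereas Dm comes from D minor. It is labeled i. But Edim (E–G–Bb) is foreign: the diatonic ii on degree 2 is Em, whereas Edim comes from D minor. It is labeled ii°.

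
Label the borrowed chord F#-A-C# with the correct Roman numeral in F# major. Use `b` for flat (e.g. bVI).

i

F# is scale degree 1 in F# major. F#–A–C# is a minor chord — the form found in F# minor, not the diatonic I (F#). Borrowed into F# major it is written i.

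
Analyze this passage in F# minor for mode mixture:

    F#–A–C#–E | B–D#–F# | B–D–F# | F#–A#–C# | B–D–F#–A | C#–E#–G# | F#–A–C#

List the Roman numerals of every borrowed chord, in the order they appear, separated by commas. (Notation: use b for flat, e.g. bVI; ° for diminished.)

In F# minor (with V from harmonic minor) the diatonic chords are F#m, G#dim, A, Bm, C#, D, E. F#–A–C#–E = F#m7, B–D–F# = Bm, B–D–F#–A = Bm7, C#–E#–G# = C# and F#–A–C# = F#m are all diatonic. B–D#–F# is not: scale degree 4 in F# minor carries Bm (iv). In F# major the chord on that degree is B, so here it functions as IV, borrowed from the parallel major. But F#–A#–C# is foreign: the diatonic i on degree 1 is F#m, whereas F# comes from F# major. It is labeled I.

IV, I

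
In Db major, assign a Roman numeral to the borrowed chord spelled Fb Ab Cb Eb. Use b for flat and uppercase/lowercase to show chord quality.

Fb is the lowered form of scale degree 3 in Db major (the diatonic degree 3 is F). Diatonically Db major has Fm (iii) on that degree; Fb–Ab–Cb–Eb is instead the major-seventh chord native to Db minor, so it takes the label bIIImaj7.

bIIImaj7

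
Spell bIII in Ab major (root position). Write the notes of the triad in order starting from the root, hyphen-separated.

bIII is built on the lowered scale degree 3. In Ab major degree 3 is C; lowered it becomes Cb. Stacking thirds in Ab minor on Cb gives Cb–Eb–Gb.

Cb-Eb-Gb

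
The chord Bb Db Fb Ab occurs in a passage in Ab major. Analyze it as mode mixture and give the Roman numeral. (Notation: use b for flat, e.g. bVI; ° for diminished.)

The root Bb is the diatonic 2nd degree of Ab major; the borrowing shows in the chord quality. Diatonically Ab major has Bbm (ii) on that degree; Bb–Db–Fb–Ab is instead the half-diminished-seventh chord native to Ab minor, so it takes the label iiø7.

iiø7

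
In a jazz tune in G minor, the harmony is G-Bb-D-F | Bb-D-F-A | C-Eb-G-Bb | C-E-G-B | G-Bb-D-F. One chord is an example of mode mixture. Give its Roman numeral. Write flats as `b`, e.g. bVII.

IVmaj7

G minor has the diatonic set Gm, Adim, Bb, Cm, D, Eb, F (with V from harmonic minor). G–Bb–D–F = Gm7, Bb–D–F–A = Bbmaj7 and C–Eb–G–Bb = Cm7 are all diatonic. C–E–G–B doesn't fit — on degree 4 G minor would have Cm (iv). Cmaj7 is the degree-4 chord of G major, so it is the borrowed IVmaj7.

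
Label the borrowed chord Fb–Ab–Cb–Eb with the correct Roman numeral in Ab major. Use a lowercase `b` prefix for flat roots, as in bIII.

Fb is the lowered form of scale degree 6 in Ab major (the diatonic degree 6 is F). Fb–Ab–Cb–Eb is a major-seventh chord — the form found in Ab minor, not the diatonic vi (Fm). Borrowed into Ab major it is written bVImaj7.

bVImaj7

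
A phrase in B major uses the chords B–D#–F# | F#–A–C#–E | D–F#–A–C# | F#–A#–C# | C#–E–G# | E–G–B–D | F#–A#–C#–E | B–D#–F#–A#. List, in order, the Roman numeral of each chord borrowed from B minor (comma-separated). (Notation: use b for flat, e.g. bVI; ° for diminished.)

B major has the diatonic set B, C#m, D#m, E, F#, G#m, A#dim. B–D#–F# = B, F#–A#–C# = F#, C#–E–G# = C#m, F#–A#–C#–E = F#7 and B–D#–F#–A# = Bmaj7 all belong to that set. F#–A–C#–E doesn't fit — on degree 5 B major would have F# (V). F#m7 is the degree-5 chord of B minor, so it is the borrowed v7. D–F#–A–C# doesn't fit — on degree 3 B major would have D#m (iii). Dmaj7 is the degree-3 chord of B minor, so it is the borrowed bIIImaj7. E–G–B–D is not: scale degree 4 in B major carries E (IV). In B minor the chord on that degree is Em7, so here it functions as iv7, borrowed from the parallel minor.

v7, bIIImaj7, iv7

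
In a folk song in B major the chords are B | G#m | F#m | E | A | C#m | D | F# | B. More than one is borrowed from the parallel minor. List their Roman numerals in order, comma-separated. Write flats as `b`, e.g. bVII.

In B major the diatonic chords are B, C#m, D#m, E, F#, G#m, A#dim. B, G#m, E, C#m and F# are all diatonic. F#m (F#–A–C#) doesn't fit — on degree 5 B major would have F# (V). F#m is the degree-5 chord of B minor, so it is the borrowed v. But A (A–C#–E) is foreign: the diatonic vii° on degree 7 is A#dim, whereas A comes from B minor. It is labeled bVII. But D (D–F#–A) is foreign: the diatonic iii on degree 3 is D#m, whereas D comes from B minor. It is labeled bIII.

v, bVII, bIII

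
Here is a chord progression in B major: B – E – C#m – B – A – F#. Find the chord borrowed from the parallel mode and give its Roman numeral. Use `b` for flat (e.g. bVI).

bVII

In B major the diatonic chords are B, C#m, D#m, E, F#, G#m, A#dim. B, E, C#m and F# are all diatonic. A (A–C#–E) doesn't fit — on degree 7 B major would have A#dim (vii°). A is the degree-7 chord of B minor, so it is the borrowed bVII.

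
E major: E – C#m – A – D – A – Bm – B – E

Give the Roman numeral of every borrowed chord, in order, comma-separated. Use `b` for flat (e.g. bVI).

E major has the diatonic set E, F#m, G#m, A, B, C#m, D#dim. E, C#m, A and B are all diatonic. But D (D–F#–A) is foreign: the diatonic vii° on degree 7 is D#dim, whereas D comes from E minor. It is labeled bVII. Bm (B–D–F#) doesn't fit — on degree 5 E major would have B (V). Bm is the degree-5 chord of E minor, so it is the borrowed v.

bVII, v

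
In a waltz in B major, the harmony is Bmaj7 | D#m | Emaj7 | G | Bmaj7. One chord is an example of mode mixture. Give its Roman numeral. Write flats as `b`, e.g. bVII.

bVI

The diatonic triads in B major are B, C#m, D#m, E, F#, G#m, A#dim. Bmaj7, D#m and Emaj7 are all diatonic. But G (G–B–D) is foreign: the diatonic vi on degree 6 is G#m, whereas G comes from B minor. It is labeled bVI.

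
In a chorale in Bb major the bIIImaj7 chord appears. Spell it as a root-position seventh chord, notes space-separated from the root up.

The root of bIIImaj7 is the lowered 3rd degree: D becomes Db. Building the major-seventh chord from the parallel minor on Db: Db–F–Ab–C.

Db F Ab C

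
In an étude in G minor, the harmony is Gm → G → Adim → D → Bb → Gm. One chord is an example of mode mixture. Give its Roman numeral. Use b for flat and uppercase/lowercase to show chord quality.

I

The diatonic triads in G minor (with V from harmonic minor) are Gm, Adim, Bb, Cm, D, Eb, F. Gm, Adim, D and Bb all belong to that set. G (G–B–D) doesn't fit — on degree 1 G minor would have Gm (i). G is the degree-1 chord of G major, so it is the borrowed I.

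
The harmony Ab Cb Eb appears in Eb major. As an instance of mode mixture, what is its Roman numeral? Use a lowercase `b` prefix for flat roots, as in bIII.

iv

The root Ab is the diatonic 4th degree of Eb major; the borrowing shows in the chord quality. Diatonically Eb major has Ab (IV) on that degree; Ab–Cb–Eb is instead the minor chord native to Eb minor, so it takes the label iv.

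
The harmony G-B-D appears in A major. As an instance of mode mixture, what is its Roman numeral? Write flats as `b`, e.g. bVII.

bVII

The root G is the lowered 7th scale degree — diatonically A major has G# there. G–B–D is a major chord — the form found in A minor, not the diatonic vii° (G#dim). Borrowed into A major it is written bVII.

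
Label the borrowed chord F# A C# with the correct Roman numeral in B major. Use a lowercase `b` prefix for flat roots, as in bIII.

The root F# is the diatonic 5th degree of B major; the borrowing shows in the chord quality. The diatonic chord on degree 5 would be F# (V), but F#–A–C# is the minor chord from B minor. As a borrowed chord it is labeled v.

v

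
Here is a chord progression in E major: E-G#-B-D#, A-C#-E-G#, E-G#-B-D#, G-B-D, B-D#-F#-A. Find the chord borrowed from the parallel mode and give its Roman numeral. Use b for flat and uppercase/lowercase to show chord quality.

In E major the diatonic chords are E, F#m, G#m, A, B, C#m, D#dim. E–G#–B–D# = Emaj7, A–C#–E–G# = Amaj7 and B–D#–F#–A = B7 all belong to that set. But G–B–D is foreign: the diatonic iii on degree 3 is G#m, whereas G comes from E minor. It is labeled bIII.

bIII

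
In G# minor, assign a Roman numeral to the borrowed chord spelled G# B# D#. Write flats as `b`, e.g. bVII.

G# is scale degree 1 in G# minor. The diatonic chord on degree 1 would be G#m (i), but G#–B#–D# is the major chord from G# major. As a borrowed chord it is labeled I.

I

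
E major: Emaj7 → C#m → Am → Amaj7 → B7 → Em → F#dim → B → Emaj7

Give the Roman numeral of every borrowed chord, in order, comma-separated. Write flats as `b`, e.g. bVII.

iv, i, ii°

In E major the diatonic chords are E, F#m, G#m, A, B, C#m, D#dim. Of the given chords, Emaj7, C#m, Amaj7, B7 and B are diatonic. Am (A–C–E) is not: scale degree 4 in E major carries A (IV). In E minor the chord on that degree is Am, so here it functions as iv, borrowed from the parallel minor. But Em (E–G–B) is foreign: the diatonic I on degree 1 is E, whereas Em comes from E minor. It is labeled i. F#dim (F#–A–C) doesn't fit — on degree 2 E major would have F#m (ii). F#dim is the degree-2 chord of E minor, so it is the borrowed ii°.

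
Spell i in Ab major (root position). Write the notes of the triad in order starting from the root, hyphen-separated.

i is built on scale degree 1, which is Ab in both Ab major and its parallel. In Ab minor the chord on Ab is Ab–Cb–Eb.

Ab-Cb-Eb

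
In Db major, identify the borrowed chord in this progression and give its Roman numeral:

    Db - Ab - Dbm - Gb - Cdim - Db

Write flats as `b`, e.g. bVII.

The diatonic triads in Db major are Db, Ebm, Fm, Gb, Ab, Bbm, Cdim. Db, Ab, Gb and Cdim are all diatonic. Dbm (Db–Fb–Ab) doesn't fit — on degree 1 Db major would have Db (I). Dbm is the degree-1 chord of Db minor, so it is the borrowed i.

i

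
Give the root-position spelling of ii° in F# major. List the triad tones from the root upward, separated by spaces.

The root, G#, is scale degree 2 — the same note in F# major and F# minor; only the chord quality changes. In F# minor the chord on G# is G#–B–D.

G# B D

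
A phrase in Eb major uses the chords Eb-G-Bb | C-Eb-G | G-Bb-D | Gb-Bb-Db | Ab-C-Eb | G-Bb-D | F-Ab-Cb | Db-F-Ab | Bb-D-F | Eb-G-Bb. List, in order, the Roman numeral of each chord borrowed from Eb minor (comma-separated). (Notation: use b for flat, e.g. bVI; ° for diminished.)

bIII, ii°, bVII

In Eb major the diatonic chords are Eb, Fm, Gm, Ab, Bb, Cm, Ddim. Eb–G–Bb = Eb, C–Eb–G = Cm, G–Bb–D = Gm, Ab–C–Eb = Ab and Bb–D–F = Bb are all diatonic. Gb–Bb–Db doesn't fit — on degree 3 Eb major would have Gm (iii). Gb is the degree-3 chord of Eb minor, so it is the borrowed bIII. F–Ab–Cb is not: scale degree 2 in Eb major carries Fm (ii). In Eb minor the chord on that degree is Fdim, so here it functions as ii°, borrowed from the parallel minor. But Db–F–Ab is foreign: the diatonic vii° on degree 7 is Ddim, whereas Db comes from Eb minor. It is labeled bVII.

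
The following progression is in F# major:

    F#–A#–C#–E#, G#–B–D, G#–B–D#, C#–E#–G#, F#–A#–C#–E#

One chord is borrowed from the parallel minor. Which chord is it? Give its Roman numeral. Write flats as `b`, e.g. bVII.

The diatonic triads in F# major are F#, G#m, A#m, B, C#, D#m, E#dim. F#–A#–C#–E# = F#maj7, G#–B–D# = G#m and C#–E#–G# = C# are all diatonic. G#–B–D doesn't fit — on degree 2 F# major would have G#m (ii). G#dim is the degree-2 chord of F# minor, so it is the borrowed ii°.

ii°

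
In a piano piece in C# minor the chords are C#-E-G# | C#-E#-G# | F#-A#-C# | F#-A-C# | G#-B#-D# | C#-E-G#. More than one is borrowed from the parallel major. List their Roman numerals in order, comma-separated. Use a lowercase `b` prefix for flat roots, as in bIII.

I, IV

C# minor has the diatonic set C#m, D#dim, E, F#m, G#, A, B (with V from harmonic minor). C#–E–G# = C#m, F#–A–C# = F#m and G#–B#–D# = G# all belong to that set. But C#–E#–G# is foreign: the diatonic i on degree 1 is C#m, whereas C# comes from C# major. It is labeled I. But F#–A#–C# is foreign: the diatonic iv on degree 4 is F#m, whereas F# comes from C# major. It is labeled IV.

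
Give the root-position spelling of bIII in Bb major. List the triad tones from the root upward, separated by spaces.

Db F Ab

The root of bIII is the lowered 3rd degree: D becomes Db. In Bb minor the chord on Db is Db–F–Ab.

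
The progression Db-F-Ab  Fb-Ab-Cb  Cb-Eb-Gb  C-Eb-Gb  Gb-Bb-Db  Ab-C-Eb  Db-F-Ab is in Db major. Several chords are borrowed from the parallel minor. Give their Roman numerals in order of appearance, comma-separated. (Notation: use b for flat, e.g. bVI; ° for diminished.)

bIII, bVII

Db major has the diatonic set Db, Ebm, Fm, Gb, Ab, Bbm, Cdim. Db–F–Ab = Db, C–Eb–Gb = Cdim, Gb–Bb–Db = Gb and Ab–C–Eb = Ab are all diatonic. But Fb–Ab–Cb is foreign: the diatonic iii on degree 3 is Fm, whereas Fb comes from Db minor. It is labeled bIII. Cb–Eb–Gb doesn't fit — on degree 7 Db major would have Cdim (vii°). Cb is the degree-7 chord of Db minor, so it is the borrowed bVII.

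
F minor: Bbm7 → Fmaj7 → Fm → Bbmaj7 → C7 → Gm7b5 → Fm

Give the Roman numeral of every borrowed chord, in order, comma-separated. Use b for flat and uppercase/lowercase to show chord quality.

Imaj7, IVmaj7

The diatonic triads in F minor (with V from harmonic minor) are Fm, Gdim, Ab, Bbm, C, Db, Eb. Bbm7, Fm, C7 and Gm7b5 are all diatonic. Fmaj7 (F–A–C–E) is not: scale degree 1 in F minor carries Fm (i). In F major the chord on that degree is Fmaj7, so here it functions as Imaj7, borrowed from the parallel major. Bbmaj7 (Bb–D–F–A) is not: scale degree 4 in F minor carries Bbm (iv). In F major the chord on that degree is Bbmaj7, so here it functions as IVmaj7, borrowed from the parallel major.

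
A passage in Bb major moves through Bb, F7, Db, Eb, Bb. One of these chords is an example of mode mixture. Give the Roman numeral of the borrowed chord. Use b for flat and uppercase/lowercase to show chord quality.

In Bb major the diatonic chords are Bb, Cm, Dm, Eb, F, Gm, Adim. Bb, F7 and Eb all belong to that set. Db (Db–F–Ab) doesn't fit — on degree 3 Bb major would have Dm (iii). Db is the degree-3 chord of Bb minor, so it is the borrowed bIII.

bIII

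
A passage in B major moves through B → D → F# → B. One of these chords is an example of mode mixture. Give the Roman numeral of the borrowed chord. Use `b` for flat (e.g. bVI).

bIII

In B major the diatonic chords are B, C#m, D#m, E, F#, G#m, A#dim. Of the given chords, B and F# are diatonic. D (D–F#–A) doesn't fit — on degree 3 B major would have D#m (iii). D is the degree-3 chord of B minor, so it is the borrowed bIII.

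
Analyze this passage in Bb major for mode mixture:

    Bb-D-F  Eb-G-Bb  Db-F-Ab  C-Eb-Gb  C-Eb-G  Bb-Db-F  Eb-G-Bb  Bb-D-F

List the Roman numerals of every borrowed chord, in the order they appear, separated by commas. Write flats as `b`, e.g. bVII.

In Bb major the diatonic chords are Bb, Cm, Dm, Eb, F, Gm, Adim. Of the given chords, Bb–D–F = Bb, Eb–G–Bb = Eb and C–Eb–G = Cm are diatonic. Db–F–Ab doesn't fit — on degree 3 Bb major would have Dm (iii). Db is the degree-3 chord of Bb minor, so it is the borrowed bIII. C–Eb–Gb doesn't fit — on degree 2 Bb major would have Cm (ii). Cdim is the degree-2 chord of Bb minor, so it is the borrowed ii°. But Bb–Db–F is foreign: the diatonic I on degree 1 is Bb, whereas Bbm comes from Bb minor. It is labeled i.

bIII, ii°, i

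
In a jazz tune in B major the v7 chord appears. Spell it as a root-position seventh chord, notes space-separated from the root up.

F# A C# E

The root, F#, is scale degree 5 — the same note in B major and B minor; only the chord quality changes. Building the minor-seventh chord from the parallel minor on F#: F#–A–C#–E.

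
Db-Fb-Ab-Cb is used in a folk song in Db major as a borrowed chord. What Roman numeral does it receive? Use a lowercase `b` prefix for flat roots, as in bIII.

The root Db is the diatonic 1st degree of Db major; the borrowing shows in the chord quality. The diatonic chord on degree 1 would be Db (I), but Db–Fb–Ab–Cb is the minor-seventh chord from Db minor. As a borrowed chord it is labeled i7.

i7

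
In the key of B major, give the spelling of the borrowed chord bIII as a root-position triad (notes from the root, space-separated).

The root of bIII is the lowered 3rd degree: D# becomes D. Building the major chord from the parallel minor on D: D–F#–A.

D F# A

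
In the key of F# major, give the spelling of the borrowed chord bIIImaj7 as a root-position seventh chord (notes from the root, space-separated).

bIIImaj7 is built on the lowered scale degree 3. In F# major degree 3 is A#; lowered it becomes A. In F# minor the chord on A is A–C#–E–G#.

A C# E G#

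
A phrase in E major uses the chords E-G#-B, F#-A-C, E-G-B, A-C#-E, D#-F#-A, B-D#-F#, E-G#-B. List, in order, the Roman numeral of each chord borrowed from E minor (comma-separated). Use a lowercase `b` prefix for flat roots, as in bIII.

ii°, i

In E major the diatonic chords are E, F#m, G#m, A, B, C#m, D#dim. E–G#–B = E, A–C#–E = A, D#–F#–A = D#dim and B–D#–F# = B all belong to that set. F#–A–C is not: scale degree 2 in E major carries F#m (ii). In E minor the chord on that degree is F#dim, so here it functions as ii°, borrowed from the parallel minor. E–G–B is not: scale degree 1 in E major carries E (I). In E minor the chord on that degree is Em, so here it functions as i, borrowed from the parallel minor.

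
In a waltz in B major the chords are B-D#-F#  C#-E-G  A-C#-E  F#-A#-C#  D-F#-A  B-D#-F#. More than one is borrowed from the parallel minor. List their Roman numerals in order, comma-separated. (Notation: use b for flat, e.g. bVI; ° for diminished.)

ii°, bVII, bIII

The diatonic triads in B major are B, C#m, D#m, E, F#, G#m, A#dim. B–D#–F# = B and F#–A#–C# = F# are both diatonic. C#–E–G is not: scale degree 2 in B major carries C#m (ii). In B minor the chord on that degree is C#dim, so here it functions as ii°, borrowed from the parallel minor. But A–C#–E is foreign: the diatonic vii° on degree 7 is A#dim, whereas A comes from B minor. It is labeled bVII. But D–F#–A is foreign: the diatonic iii on degree 3 is D#m, whereas D comes from B minor. It is labeled bIII.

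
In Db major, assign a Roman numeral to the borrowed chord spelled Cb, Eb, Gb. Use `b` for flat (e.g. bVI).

bVII

Cb is the lowered form of scale degree 7 in Db major (the diatonic degree 7 is C). Cb–Eb–Gb is a major chord — the form found in Db minor, not the diatonic vii° (Cdim). Borrowed into Db major it is written bVII.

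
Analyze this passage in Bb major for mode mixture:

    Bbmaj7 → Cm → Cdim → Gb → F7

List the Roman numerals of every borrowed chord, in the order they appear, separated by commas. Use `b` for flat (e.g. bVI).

ii°, bVI

In Bb major the diatonic chords are Bb, Cm, Dm, Eb, F, Gm, Adim. Bbmaj7, Cm and F7 are all diatonic. But Cdim (C–Eb–Gb) is foreign: the diatonic ii on degree 2 is Cm, whereas Cdim comes from Bb minor. It is labeled ii°. But Gb (Gb–Bb–Db) is foreign: the diatonic vi on degree 6 is Gm, whereas Gb comes from Bb minor. It is labeled bVI.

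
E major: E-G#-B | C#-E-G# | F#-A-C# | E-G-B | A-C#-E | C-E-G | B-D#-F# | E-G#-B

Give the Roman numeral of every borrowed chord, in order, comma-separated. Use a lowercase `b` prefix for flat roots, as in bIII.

E major has the diatonic set E, F#m, G#m, A, B, C#m, D#dim. E–G#–B = E, C#–E–G# = C#m, F#–A–C# = F#m, A–C#–E = A and B–D#–F# = B all belong to that set. E–G–B is not: scale degree 1 in E major carries E (I). In E minor the chord on that degree is Em, so here it functions as i, borrowed from the parallel minor. C–E–G is not: scale degree 6 in E major carries C#m (vi). In E minor the chord on that degree is C, so here it functions as bVI, borrowed from the parallel minor.

i, bVI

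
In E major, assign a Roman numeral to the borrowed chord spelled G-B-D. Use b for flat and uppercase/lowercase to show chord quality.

bIII

G is the lowered form of scale degree 3 in E major (the diatonic degree 3 is G#). G–B–D is a major chord — the form found in E minor, not the diatonic iii (G#m). Borrowed into E major it is written bIII.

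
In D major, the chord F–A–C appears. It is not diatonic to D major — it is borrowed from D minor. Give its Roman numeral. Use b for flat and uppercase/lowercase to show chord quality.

In D major scale degree 3 is F#; F is its lowered form, from D minor. The diatonic chord on degree 3 would be F#m (iii), but F–A–C is the major chord from D minor. As a borrowed chord it is labeled bIII.

bIII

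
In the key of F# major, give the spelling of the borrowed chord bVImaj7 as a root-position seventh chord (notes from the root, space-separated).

bVImaj7 is built on the lowered scale degree 6. In F# major degree 6 is D#; lowered it becomes D. Stacking thirds in F# minor on D gives D–F#–A–C#.

D F# A C#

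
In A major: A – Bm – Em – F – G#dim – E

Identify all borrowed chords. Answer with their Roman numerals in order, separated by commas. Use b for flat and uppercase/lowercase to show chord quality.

v, bVI

The diatonic triads in A major are A, Bm, C#m, D, E, F#m, G#dim. Of the given chords, A, Bm, G#dim and E are diatonic. Em (E–G–B) is not: scale degree 5 in A major carries E (V). In A minor the chord on that degree is Em, so here it functions as v, borrowed from the parallel minor. But F (F–A–C) is foreign: the diatonic vi on degree 6 is F#m, whereas F comes from A minor. It is labeled bVI.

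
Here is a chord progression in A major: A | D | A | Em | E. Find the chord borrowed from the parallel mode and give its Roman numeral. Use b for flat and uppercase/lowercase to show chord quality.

v

In A major the diatonic chords are A, Bm, C#m, D, E, F#m, G#dim. A, D and E are all diatonic. Em (E–G–B) doesn't fit — on degree 5 A major would have E (V). Em is the degree-5 chord of A minor, so it is the borrowed v.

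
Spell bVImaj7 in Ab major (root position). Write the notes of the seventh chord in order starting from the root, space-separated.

Fb Ab Cb Eb

The root of bVImaj7 is the lowered 6th degree: F becomes Fb. Building the major-seventh chord from the parallel minor on Fb: Fb–Ab–Cb–Eb.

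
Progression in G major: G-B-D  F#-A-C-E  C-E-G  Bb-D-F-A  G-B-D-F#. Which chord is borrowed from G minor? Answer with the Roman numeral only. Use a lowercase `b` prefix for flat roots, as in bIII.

The diatonic triads in G major are G, Am, Bm, C, D, Em, F#dim. G–B–D = G, F#–A–C–E = F#m7b5, C–E–G = C and G–B–D–F# = Gmaj7 all belong to that set. But Bb–D–F–A is foreign: the diatonic iii on degree 3 is Bm, whereas Bbmaj7 comes from G minor. It is labeled bIIImaj7.

bIIImaj7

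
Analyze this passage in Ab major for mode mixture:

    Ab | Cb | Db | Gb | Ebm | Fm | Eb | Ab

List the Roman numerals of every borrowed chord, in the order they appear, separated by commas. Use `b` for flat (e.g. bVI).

bIII, bVII, v

In Ab major the diatonic chords are Ab, Bbm, Cm, Db, Eb, Fm, Gdim. Ab, Db, Fm and Eb are all diatonic. Cb (Cb–Eb–Gb) doesn't fit — on degree 3 Ab major would have Cm (iii). Cb is the degree-3 chord of Ab minor, so it is the borrowed bIII. Gb (Gb–Bb–Db) is not: scale degree 7 in Ab major carries Gdim (vii°). In Ab minor the chord on that degree is Gb, so here it functions as bVII, borrowed from the parallel minor. Ebm (Eb–Gb–Bb) doesn't fit — on degree 5 Ab major would have Eb (V). Ebm is the degree-5 chord of Ab minor, so it is the borrowed v.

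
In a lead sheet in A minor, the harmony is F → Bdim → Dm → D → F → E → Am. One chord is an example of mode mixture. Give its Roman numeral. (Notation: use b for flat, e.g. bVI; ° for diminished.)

In A minor (with V from harmonic minor) the diatonic chords are Am, Bdim, C, Dm, E, F, G. Of the given chords, F, Bdim, Dm, E and Am are diatonic. D (D–F#–A) doesn't fit — on degree 4 A minor would have Dm (iv). D is the degree-4 chord of A major, so it is the borrowed IV.

IV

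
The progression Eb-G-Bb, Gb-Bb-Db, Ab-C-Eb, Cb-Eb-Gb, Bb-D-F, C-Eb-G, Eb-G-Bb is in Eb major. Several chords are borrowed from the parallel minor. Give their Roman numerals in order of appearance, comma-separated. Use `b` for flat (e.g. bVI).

bIII, bVI

The diatonic triads in Eb major are Eb, Fm, Gm, Ab, Bb, Cm, Ddim. Eb–G–Bb = Eb, Ab–C–Eb = Ab, Bb–D–F = Bb and C–Eb–G = Cm are all diatonic. Gb–Bb–Db doesn't fit — on degree 3 Eb major would have Gm (iii). Gb is the degree-3 chord of Eb minor, so it is the borrowed bIII. But Cb–Eb–Gb is foreign: the diatonic vi on degree 6 is Cm, whereas Cb comes from Eb minor. It is labeled bVI.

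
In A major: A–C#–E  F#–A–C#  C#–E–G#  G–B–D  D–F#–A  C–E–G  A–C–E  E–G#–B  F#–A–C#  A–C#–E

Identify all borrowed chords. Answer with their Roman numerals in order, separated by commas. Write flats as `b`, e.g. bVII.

A major has the diatonic set A, Bm, C#m, D, E, F#m, G#dim. A–C#–E = A, F#–A–C# = F#m, C#–E–G# = C#m, D–F#–A = D and E–G#–B = E all belong to that set. G–B–D is not: scale degree 7 in A major carries G#dim (vii°). In A minor the chord on that degree is G, so here it functions as bVII, borrowed from the parallel minor. But C–E–G is foreign: the diatonic iii on degree 3 is C#m, whereas C comes from A minor. It is labeled bIII. A–C–E doesn't fit — on degree 1 A major would have A (I). Am is the degree-1 chord of A minor, so it is the borrowed i.

bVII, bIII, i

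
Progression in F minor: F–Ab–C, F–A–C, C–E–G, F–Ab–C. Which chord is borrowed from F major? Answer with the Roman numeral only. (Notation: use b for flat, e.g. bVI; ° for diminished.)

The diatonic triads in F minor (with V from harmonic minor) are Fm, Gdim, Ab, Bbm, C, Db, Eb. F–Ab–C = Fm and C–E–G = C are both diatonic. F–A–C is not: scale degree 1 in F minor carries Fm (i). In F major the chord on that degree is F, so here it functions as I, borrowed from the parallel major.

I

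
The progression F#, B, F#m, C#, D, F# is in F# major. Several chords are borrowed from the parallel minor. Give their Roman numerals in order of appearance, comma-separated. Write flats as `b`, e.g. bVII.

i, bVI

In F# major the diatonic chords are F#, G#m, A#m, B, C#, D#m, E#dim. F#, B and C# all belong to that set. F#m (F#–A–C#) doesn't fit — on degree 1 F# major would have F# (I). F#m is the degree-1 chord of F# minor, so it is the borrowed i. D (D–F#–A) doesn't fit — on degree 6 F# major would have D#m (vi). D is the degree-6 chord of F# minor, so it is the borrowed bVI.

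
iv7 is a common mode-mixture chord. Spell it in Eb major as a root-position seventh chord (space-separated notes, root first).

Ab Cb Eb Gb

The root, Ab, is scale degree 4 — the same note in Eb major and Eb minor; only the chord quality changes. Building the minor-seventh chord from the parallel minor on Ab: Ab–Cb–Eb–Gb.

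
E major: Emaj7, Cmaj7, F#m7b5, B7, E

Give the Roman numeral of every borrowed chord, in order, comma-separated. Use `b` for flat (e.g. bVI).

bVImaj7, iiø7

In E major the diatonic chords are E, F#m, G#m, A, B, C#m, D#dim. Of the given chords, Emaj7, B7 and E are diatonic. But Cmaj7 (C–E–G–B) is foreign: the diatonic vi on degree 6 is C#m, whereas Cmaj7 comes from E minor. It is labeled bVImaj7. But F#m7b5 (F#–A–C–E) is foreign: the diatonic ii on degree 2 is F#m, whereas F#m7b5 comes from E minor. It is labeled iiø7.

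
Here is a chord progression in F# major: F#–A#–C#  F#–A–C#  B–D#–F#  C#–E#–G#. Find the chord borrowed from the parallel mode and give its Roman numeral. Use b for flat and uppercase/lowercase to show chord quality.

In F# major the diatonic chords are F#, G#m, A#m, B, C#, D#m, E#dim. F#–A#–C# = F#, B–D#–F# = B and C#–E#–G# = C# are all diatonic. But F#–A–C# is foreign: the diatonic I on degree 1 is F#, whereas F#m comes from F# minor. It is labeled i.

i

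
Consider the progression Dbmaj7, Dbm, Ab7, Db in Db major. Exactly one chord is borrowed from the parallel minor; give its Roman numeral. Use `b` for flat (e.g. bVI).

i

In Db major the diatonic chords are Db, Ebm, Fm, Gb, Ab, Bbm, Cdim. Of the given chords, Dbmaj7, Ab7 and Db are diatonic. Dbm (Db–Fb–Ab) is not: scale degree 1 in Db major carries Db (I). In Db minor the chord on that degree is Dbm, so here it functions as i, borrowed from the parallel minor.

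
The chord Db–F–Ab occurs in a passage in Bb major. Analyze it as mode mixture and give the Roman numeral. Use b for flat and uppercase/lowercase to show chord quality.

In Bb major scale degree 3 is D; Db is its lowered form, from Bb minor. Diatonically Bb major has Dm (iii) on that degree; Db–F–Ab is instead the major chord native to Bb minor, so it takes the label bIII.

bIII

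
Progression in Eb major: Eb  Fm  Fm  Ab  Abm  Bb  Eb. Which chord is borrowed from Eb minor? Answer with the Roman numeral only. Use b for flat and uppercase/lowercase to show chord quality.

The diatonic triads in Eb major are Eb, Fm, Gm, Ab, Bb, Cm, Ddim. Eb, Fm, Ab and Bb all belong to that set. Abm (Ab–Cb–Eb) is not: scale degree 4 in Eb major carries Ab (IV). In Eb minor the chord on that degree is Abm, so here it functions as iv, borrowed from the parallel minor.

iv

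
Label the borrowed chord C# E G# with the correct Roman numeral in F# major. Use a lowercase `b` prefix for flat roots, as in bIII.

v

The root C# is the diatonic 5th degree of F# major; the borrowing shows in the chord quality. C#–E–G# is a minor chord — the form found in F# minor, not the diatonic V (C#). Borrowed into F# major it is written v.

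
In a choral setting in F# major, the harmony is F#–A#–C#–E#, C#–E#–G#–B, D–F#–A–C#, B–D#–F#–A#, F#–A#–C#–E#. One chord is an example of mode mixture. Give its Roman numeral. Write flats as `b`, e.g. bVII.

bVImaj7

In F# major the diatonic chords are F#, G#m, A#m, B, C#, D#m, E#dim. F#–A#–C#–E# = F#maj7, C#–E#–G#–B = C#7 and B–D#–F#–A# = Bmaj7 are all diatonic. But D–F#–A–C# is foreign: the diatonic vi on degree 6 is D#m, whereas Dmaj7 comes from F# minor. It is labeled bVImaj7.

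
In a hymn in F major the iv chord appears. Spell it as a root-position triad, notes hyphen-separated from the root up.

Bb-Db-F

The root, Bb, is scale degree 4 — the same note in F major and F minor; only the chord quality changes. Stacking thirds in F minor on Bb gives Bb–Db–F.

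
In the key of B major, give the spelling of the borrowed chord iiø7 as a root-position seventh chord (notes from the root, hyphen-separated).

C#-E-G-B

iiø7 is built on scale degree 2, which is C# in both B major and its parallel. In B minor the chord on C# is C#–E–G–B.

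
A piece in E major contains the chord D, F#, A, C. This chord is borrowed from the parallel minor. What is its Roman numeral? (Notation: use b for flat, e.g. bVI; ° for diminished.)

D is the lowered form of scale degree 7 in E major (the diatonic degree 7 is D#). The diatonic chord on degree 7 would be D#dim (vii°), but D–F#–A–C is the dominant-seventh chord from E minor. As a borrowed chord it is labeled bVII7.

bVII7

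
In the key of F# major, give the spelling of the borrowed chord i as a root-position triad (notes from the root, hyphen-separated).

i is built on scale degree 1, which is F# in both F# major and its parallel. Stacking thirds in F# minor on F# gives F#–A–C#.

F#-A-C#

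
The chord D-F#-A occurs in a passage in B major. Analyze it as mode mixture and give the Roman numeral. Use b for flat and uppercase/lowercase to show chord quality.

In B major scale degree 3 is D#; D is its lowered form, from B minor. Diatonically B major has D#m (iii) on that degree; D–F#–A is instead the major chord native to B minor, so it takes the label bIII.

bIII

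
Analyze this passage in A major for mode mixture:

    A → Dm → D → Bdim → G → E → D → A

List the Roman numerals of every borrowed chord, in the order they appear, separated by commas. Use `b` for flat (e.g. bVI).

In A major the diatonic chords are A, Bm, C#m, D, E, F#m, G#dim. A, D and E are all diatonic. Dm (D–F–A) doesn't fit — on degree 4 A major would have D (IV). Dm is the degree-4 chord of A minor, so it is the borrowed iv. Bdim (B–D–F) doesn't fit — on degree 2 A major would have Bm (ii). Bdim is the degree-2 chord of A minor, so it is the borrowed ii°. G (G–B–D) is not: scale degree 7 in A major carries G#dim (vii°). In A minor the chord on that degree is G, so here it functions as bVII, borrowed from the parallel minor.

iv, ii°, bVII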